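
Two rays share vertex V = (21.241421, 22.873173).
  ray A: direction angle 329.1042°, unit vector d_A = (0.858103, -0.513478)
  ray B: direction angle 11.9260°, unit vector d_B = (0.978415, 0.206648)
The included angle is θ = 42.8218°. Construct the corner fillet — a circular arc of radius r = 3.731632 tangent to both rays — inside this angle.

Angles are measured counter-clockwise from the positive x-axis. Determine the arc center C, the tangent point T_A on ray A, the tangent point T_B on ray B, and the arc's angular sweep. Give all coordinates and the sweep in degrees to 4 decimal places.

bisector direction at 350.5151° = (0.986329,-0.164788)
center distance |VC| = r/sin(θ/2) = 3.731632/sin(21.4109°) = 10.222140
C = V + |VC|·bis = (31.3238,21.1887)
T_A = V + ((C−V)·d_A)·d_A = V + 9.5167·d_A = (29.4077,17.9866)
T_B = V + ((C−V)·d_B)·d_B = V + 9.5167·d_B = (30.5527,24.8398)
sweep = 180° − θ = 137.1782°

center=(31.3238,21.1887) T_A=(29.4077,17.9866) T_B=(30.5527,24.8398) sweep=137.1782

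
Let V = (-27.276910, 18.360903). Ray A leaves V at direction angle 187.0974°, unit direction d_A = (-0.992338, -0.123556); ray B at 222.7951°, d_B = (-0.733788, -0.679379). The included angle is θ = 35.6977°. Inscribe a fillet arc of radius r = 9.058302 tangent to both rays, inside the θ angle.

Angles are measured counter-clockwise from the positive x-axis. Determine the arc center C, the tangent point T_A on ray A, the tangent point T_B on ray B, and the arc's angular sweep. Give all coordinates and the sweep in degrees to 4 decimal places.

center=(-54.0730,5.8963) T_A=(-55.1922,14.8852) T_B=(-47.9190,-0.7506) sweep=144.3023

bisector direction at 204.9462° = (-0.906704,-0.421768)
center distance |VC| = r/sin(θ/2) = 9.058302/sin(17.8488°) = 29.553331
C = V + |VC|·bis = (-54.0730,5.8963)
T_A = V + ((C−V)·d_A)·d_A = V + 28.1309·d_A = (-55.1922,14.8852)
T_B = V + ((C−V)·d_B)·d_B = V + 28.1309·d_B = (-47.9190,-0.7506)
sweep = 180° − θ = 144.3023°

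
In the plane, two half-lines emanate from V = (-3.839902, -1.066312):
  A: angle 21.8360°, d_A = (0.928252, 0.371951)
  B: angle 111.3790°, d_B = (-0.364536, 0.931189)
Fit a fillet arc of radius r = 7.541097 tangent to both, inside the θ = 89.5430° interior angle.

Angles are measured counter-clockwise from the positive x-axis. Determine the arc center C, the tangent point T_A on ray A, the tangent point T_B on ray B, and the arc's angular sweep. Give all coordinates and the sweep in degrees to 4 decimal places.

center=(0.4113,8.7611) T_A=(3.2162,1.7611) T_B=(-6.6109,6.0121) sweep=90.4570

bisector direction at 66.6075° = (0.397028,0.917807)
center distance |VC| = r/sin(θ/2) = 7.541097/sin(44.7715°) = 10.707509
C = V + |VC|·bis = (0.4113,8.7611)
T_A = V + ((C−V)·d_A)·d_A = V + 7.6015·d_A = (3.2162,1.7611)
T_B = V + ((C−V)·d_B)·d_B = V + 7.6015·d_B = (-6.6109,6.0121)
sweep = 180° − θ = 90.4570°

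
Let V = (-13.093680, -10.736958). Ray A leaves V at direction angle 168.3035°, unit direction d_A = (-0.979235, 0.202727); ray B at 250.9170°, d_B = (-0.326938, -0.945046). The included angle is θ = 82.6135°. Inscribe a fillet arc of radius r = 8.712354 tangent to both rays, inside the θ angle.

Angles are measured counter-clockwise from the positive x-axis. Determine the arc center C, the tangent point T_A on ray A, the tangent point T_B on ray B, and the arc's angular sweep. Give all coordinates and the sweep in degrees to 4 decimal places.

center=(-24.5687,-17.2584) T_A=(-22.8025,-8.7270) T_B=(-16.3352,-20.1068) sweep=97.3865

bisector direction at 209.6103° = (-0.869407,-0.494097)
center distance |VC| = r/sin(θ/2) = 8.712354/sin(41.3068°) = 13.198733
C = V + |VC|·bis = (-24.5687,-17.2584)
T_A = V + ((C−V)·d_A)·d_A = V + 9.9147·d_A = (-22.8025,-8.7270)
T_B = V + ((C−V)·d_B)·d_B = V + 9.9147·d_B = (-16.3352,-20.1068)
sweep = 180° − θ = 97.3865°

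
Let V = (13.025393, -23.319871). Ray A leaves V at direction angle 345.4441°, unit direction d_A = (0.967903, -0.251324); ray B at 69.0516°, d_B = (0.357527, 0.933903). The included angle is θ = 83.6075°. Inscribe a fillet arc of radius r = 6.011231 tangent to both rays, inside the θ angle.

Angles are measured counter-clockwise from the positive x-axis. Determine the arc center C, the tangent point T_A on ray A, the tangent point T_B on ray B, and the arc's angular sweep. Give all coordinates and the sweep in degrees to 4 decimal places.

center=(21.0427,-19.1911) T_A=(19.5319,-25.0094) T_B=(15.4288,-17.0419) sweep=96.3925

bisector direction at 27.2479° = (0.889034,0.457841)
center distance |VC| = r/sin(θ/2) = 6.011231/sin(41.8038°) = 9.018002
C = V + |VC|·bis = (21.0427,-19.1911)
T_A = V + ((C−V)·d_A)·d_A = V + 6.7223·d_A = (19.5319,-25.0094)
T_B = V + ((C−V)·d_B)·d_B = V + 6.7223·d_B = (15.4288,-17.0419)
sweep = 180° − θ = 96.3925°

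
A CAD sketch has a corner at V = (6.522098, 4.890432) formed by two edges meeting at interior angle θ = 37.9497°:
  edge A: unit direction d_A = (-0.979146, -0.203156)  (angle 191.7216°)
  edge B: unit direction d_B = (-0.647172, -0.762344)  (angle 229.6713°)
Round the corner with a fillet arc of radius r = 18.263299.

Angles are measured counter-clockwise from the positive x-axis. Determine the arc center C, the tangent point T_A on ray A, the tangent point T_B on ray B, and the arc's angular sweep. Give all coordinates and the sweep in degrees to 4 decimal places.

center=(-41.7761,-23.7829) T_A=(-45.4864,-5.9005) T_B=(-27.8532,-35.6024) sweep=142.0503

bisector direction at 210.6964° = (-0.859884,-0.510490)
center distance |VC| = r/sin(θ/2) = 18.263299/sin(18.9748°) = 56.168309
C = V + |VC|·bis = (-41.7761,-23.7829)
T_A = V + ((C−V)·d_A)·d_A = V + 53.1162·d_A = (-45.4864,-5.9005)
T_B = V + ((C−V)·d_B)·d_B = V + 53.1162·d_B = (-27.8532,-35.6024)
sweep = 180° − θ = 142.0503°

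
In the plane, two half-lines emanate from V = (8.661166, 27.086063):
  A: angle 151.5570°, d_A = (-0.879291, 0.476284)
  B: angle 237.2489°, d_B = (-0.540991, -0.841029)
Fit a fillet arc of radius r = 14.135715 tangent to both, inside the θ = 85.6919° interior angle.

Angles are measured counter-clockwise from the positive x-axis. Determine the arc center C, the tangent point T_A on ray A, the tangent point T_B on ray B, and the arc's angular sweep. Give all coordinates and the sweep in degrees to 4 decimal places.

bisector direction at 194.4029° = (-0.968570,-0.248740)
center distance |VC| = r/sin(θ/2) = 14.135715/sin(42.8460°) = 20.786914
C = V + |VC|·bis = (-11.4724,21.9155)
T_A = V + ((C−V)·d_A)·d_A = V + 15.2406·d_A = (-4.7398,34.3449)
T_B = V + ((C−V)·d_B)·d_B = V + 15.2406·d_B = (0.4161,14.2682)
sweep = 180° − θ = 94.3081°

center=(-11.4724,21.9155) T_A=(-4.7398,34.3449) T_B=(0.4161,14.2682) sweep=94.3081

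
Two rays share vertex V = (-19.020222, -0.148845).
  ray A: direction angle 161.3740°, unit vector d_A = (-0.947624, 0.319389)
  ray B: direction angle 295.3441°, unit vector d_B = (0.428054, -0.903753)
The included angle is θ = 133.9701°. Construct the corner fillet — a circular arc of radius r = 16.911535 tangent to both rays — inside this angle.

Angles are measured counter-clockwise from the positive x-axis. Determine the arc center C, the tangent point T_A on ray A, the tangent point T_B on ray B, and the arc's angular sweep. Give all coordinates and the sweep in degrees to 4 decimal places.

bisector direction at 228.3590° = (-0.664461,-0.747323)
center distance |VC| = r/sin(θ/2) = 16.911535/sin(66.9851°) = 18.374057
C = V + |VC|·bis = (-31.2291,-13.8802)
T_A = V + ((C−V)·d_A)·d_A = V + 7.1837·d_A = (-25.8277,2.1456)
T_B = V + ((C−V)·d_B)·d_B = V + 7.1837·d_B = (-15.9452,-6.6412)
sweep = 180° − θ = 46.0299°

center=(-31.2291,-13.8802) T_A=(-25.8277,2.1456) T_B=(-15.9452,-6.6412) sweep=46.0299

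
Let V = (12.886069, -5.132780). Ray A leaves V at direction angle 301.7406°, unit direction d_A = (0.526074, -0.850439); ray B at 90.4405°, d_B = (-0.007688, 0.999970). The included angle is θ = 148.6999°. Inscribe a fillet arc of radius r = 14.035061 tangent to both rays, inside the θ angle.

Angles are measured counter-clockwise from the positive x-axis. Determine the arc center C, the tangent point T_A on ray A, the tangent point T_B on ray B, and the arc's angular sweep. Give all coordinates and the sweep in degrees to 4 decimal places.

center=(26.8905,-1.0931) T_A=(14.9545,-8.4766) T_B=(12.8558,-1.2010) sweep=31.3001

bisector direction at 16.0906° = (0.960825,0.277156)
center distance |VC| = r/sin(θ/2) = 14.035061/sin(74.3500°) = 14.575411
C = V + |VC|·bis = (26.8905,-1.0931)
T_A = V + ((C−V)·d_A)·d_A = V + 3.9319·d_A = (14.9545,-8.4766)
T_B = V + ((C−V)·d_B)·d_B = V + 3.9319·d_B = (12.8558,-1.2010)
sweep = 180° − θ = 31.3001°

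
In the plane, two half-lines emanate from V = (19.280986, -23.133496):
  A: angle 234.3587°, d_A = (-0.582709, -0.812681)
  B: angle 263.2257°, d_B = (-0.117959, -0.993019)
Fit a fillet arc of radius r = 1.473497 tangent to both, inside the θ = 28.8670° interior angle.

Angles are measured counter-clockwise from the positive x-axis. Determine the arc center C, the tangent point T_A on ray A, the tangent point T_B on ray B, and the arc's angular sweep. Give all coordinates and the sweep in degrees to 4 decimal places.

bisector direction at 248.7922° = (-0.361751,-0.932275)
center distance |VC| = r/sin(θ/2) = 1.473497/sin(14.4335°) = 5.911577
C = V + |VC|·bis = (17.1425,-28.6447)
T_A = V + ((C−V)·d_A)·d_A = V + 5.7250·d_A = (15.9450,-27.7861)
T_B = V + ((C−V)·d_B)·d_B = V + 5.7250·d_B = (18.6057,-28.8185)
sweep = 180° − θ = 151.1330°

center=(17.1425,-28.6447) T_A=(15.9450,-27.7861) T_B=(18.6057,-28.8185) sweep=151.1330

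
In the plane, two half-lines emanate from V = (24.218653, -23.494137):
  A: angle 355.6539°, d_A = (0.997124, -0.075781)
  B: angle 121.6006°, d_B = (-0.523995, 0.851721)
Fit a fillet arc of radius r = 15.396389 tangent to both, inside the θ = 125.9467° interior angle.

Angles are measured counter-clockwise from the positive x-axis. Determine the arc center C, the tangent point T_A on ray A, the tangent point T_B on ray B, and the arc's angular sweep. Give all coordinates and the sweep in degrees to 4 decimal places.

bisector direction at 58.6273° = (0.520604,0.853798)
center distance |VC| = r/sin(θ/2) = 15.396389/sin(62.9734°) = 17.283869
C = V + |VC|·bis = (33.2167,-8.7372)
T_A = V + ((C−V)·d_A)·d_A = V + 7.8539·d_A = (32.0499,-24.0893)
T_B = V + ((C−V)·d_B)·d_B = V + 7.8539·d_B = (20.1033,-16.8048)
sweep = 180° − θ = 54.0533°

center=(33.2167,-8.7372) T_A=(32.0499,-24.0893) T_B=(20.1033,-16.8048) sweep=54.0533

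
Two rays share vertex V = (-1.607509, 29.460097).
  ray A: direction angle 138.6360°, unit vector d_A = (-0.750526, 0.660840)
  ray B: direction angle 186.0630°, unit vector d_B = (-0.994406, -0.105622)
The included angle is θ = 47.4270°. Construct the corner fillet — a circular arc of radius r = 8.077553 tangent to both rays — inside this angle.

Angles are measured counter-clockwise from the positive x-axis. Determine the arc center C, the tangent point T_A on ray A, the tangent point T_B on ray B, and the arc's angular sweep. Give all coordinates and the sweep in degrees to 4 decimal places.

bisector direction at 162.3495° = (-0.952924,0.303210)
center distance |VC| = r/sin(θ/2) = 8.077553/sin(23.7135°) = 20.085246
C = V + |VC|·bis = (-20.7472,35.5501)
T_A = V + ((C−V)·d_A)·d_A = V + 18.3894·d_A = (-15.4092,41.6126)
T_B = V + ((C−V)·d_B)·d_B = V + 18.3894·d_B = (-19.8941,27.5178)
sweep = 180° − θ = 132.5730°

center=(-20.7472,35.5501) T_A=(-15.4092,41.6126) T_B=(-19.8941,27.5178) sweep=132.5730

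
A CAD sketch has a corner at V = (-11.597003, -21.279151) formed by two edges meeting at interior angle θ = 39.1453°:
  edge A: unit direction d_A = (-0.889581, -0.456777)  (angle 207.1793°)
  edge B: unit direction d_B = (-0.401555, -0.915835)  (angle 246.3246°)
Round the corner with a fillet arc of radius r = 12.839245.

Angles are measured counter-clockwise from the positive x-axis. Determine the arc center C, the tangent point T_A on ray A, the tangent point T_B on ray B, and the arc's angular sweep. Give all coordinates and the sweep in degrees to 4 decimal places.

bisector direction at 226.7520° = (-0.685158,-0.728394)
center distance |VC| = r/sin(θ/2) = 12.839245/sin(19.5726°) = 38.325894
C = V + |VC|·bis = (-37.8563,-49.1955)
T_A = V + ((C−V)·d_A)·d_A = V + 36.1113·d_A = (-43.7210,-37.7740)
T_B = V + ((C−V)·d_B)·d_B = V + 36.1113·d_B = (-26.0977,-54.3512)
sweep = 180° − θ = 140.8547°

center=(-37.8563,-49.1955) T_A=(-43.7210,-37.7740) T_B=(-26.0977,-54.3512) sweep=140.8547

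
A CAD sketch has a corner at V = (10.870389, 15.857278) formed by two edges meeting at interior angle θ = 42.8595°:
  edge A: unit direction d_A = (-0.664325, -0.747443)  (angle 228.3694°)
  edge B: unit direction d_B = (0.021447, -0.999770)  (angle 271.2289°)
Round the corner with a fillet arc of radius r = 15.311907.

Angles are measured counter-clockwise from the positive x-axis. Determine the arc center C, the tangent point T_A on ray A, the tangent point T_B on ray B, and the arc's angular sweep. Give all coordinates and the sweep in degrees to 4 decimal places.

bisector direction at 249.7992° = (-0.345312,-0.938488)
center distance |VC| = r/sin(θ/2) = 15.311907/sin(21.4297°) = 41.909075
C = V + |VC|·bis = (-3.6013,-23.4739)
T_A = V + ((C−V)·d_A)·d_A = V + 39.0117·d_A = (-15.0461,-13.3018)
T_B = V + ((C−V)·d_B)·d_B = V + 39.0117·d_B = (11.7071,-23.1455)
sweep = 180° − θ = 137.1405°

center=(-3.6013,-23.4739) T_A=(-15.0461,-13.3018) T_B=(11.7071,-23.1455) sweep=137.1405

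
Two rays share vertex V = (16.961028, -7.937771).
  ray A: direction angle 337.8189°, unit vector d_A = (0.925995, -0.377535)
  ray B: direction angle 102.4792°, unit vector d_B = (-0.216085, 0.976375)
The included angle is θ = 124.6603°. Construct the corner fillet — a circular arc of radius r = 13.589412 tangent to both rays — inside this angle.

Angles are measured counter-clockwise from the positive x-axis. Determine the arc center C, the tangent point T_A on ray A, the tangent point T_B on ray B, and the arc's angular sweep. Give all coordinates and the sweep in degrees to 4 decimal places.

bisector direction at 40.1490° = (0.764370,0.644778)
center distance |VC| = r/sin(θ/2) = 13.589412/sin(62.3302°) = 15.344204
C = V + |VC|·bis = (28.6897,1.9558)
T_A = V + ((C−V)·d_A)·d_A = V + 7.1255·d_A = (23.5592,-10.6279)
T_B = V + ((C−V)·d_B)·d_B = V + 7.1255·d_B = (15.4213,-0.9806)
sweep = 180° − θ = 55.3397°

center=(28.6897,1.9558) T_A=(23.5592,-10.6279) T_B=(15.4213,-0.9806) sweep=55.3397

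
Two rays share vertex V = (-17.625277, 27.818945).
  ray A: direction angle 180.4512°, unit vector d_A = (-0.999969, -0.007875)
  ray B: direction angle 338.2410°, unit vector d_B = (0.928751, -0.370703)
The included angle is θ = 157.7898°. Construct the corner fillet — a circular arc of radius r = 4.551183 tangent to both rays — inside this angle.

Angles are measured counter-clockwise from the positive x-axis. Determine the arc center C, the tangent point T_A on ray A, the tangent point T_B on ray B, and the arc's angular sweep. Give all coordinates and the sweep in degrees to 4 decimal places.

center=(-18.4827,23.2609) T_A=(-18.5186,27.8119) T_B=(-16.7956,27.4878) sweep=22.2102

bisector direction at 259.3461° = (-0.184876,-0.982762)
center distance |VC| = r/sin(θ/2) = 4.551183/sin(78.8949°) = 4.638028
C = V + |VC|·bis = (-18.4827,23.2609)
T_A = V + ((C−V)·d_A)·d_A = V + 0.8933·d_A = (-18.5186,27.8119)
T_B = V + ((C−V)·d_B)·d_B = V + 0.8933·d_B = (-16.7956,27.4878)
sweep = 180° − θ = 22.2102°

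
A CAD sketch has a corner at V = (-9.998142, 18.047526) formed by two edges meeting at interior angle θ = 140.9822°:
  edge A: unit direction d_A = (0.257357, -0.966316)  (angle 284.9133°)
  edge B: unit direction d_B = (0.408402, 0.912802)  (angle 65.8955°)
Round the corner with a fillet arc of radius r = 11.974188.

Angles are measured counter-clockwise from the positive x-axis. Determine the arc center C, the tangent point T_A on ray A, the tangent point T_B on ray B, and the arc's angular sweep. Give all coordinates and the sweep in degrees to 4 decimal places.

center=(2.6645,17.0297) T_A=(-8.9063,13.9480) T_B=(-8.2655,21.9200) sweep=39.0178

bisector direction at 355.4044° = (0.996785,-0.080122)
center distance |VC| = r/sin(θ/2) = 11.974188/sin(70.4911°) = 12.703501
C = V + |VC|·bis = (2.6645,17.0297)
T_A = V + ((C−V)·d_A)·d_A = V + 4.2424·d_A = (-8.9063,13.9480)
T_B = V + ((C−V)·d_B)·d_B = V + 4.2424·d_B = (-8.2655,21.9200)
sweep = 180° − θ = 39.0178°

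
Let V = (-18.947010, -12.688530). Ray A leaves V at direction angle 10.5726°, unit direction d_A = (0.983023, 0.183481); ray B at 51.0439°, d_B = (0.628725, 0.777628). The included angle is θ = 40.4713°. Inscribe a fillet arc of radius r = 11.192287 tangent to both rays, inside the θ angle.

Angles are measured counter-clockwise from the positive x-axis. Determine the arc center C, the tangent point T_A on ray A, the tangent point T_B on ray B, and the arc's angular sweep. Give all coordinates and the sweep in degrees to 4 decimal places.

center=(8.8454,3.8845) T_A=(10.8990,-7.1178) T_B=(0.1420,10.9214) sweep=139.5287

bisector direction at 30.8083° = (0.858886,0.512167)
center distance |VC| = r/sin(θ/2) = 11.192287/sin(20.2356°) = 32.358679
C = V + |VC|·bis = (8.8454,3.8845)
T_A = V + ((C−V)·d_A)·d_A = V + 30.3614·d_A = (10.8990,-7.1178)
T_B = V + ((C−V)·d_B)·d_B = V + 30.3614·d_B = (0.1420,10.9214)
sweep = 180° − θ = 139.5287°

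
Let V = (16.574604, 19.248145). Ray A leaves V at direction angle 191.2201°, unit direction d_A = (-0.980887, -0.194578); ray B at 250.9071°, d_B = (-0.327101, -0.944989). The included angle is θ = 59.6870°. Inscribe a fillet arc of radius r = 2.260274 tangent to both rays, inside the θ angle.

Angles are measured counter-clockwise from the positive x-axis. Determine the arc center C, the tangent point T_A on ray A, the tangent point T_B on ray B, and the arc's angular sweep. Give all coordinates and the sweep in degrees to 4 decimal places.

bisector direction at 221.0636° = (-0.753981,-0.656896)
center distance |VC| = r/sin(θ/2) = 2.260274/sin(29.8435°) = 4.542053
C = V + |VC|·bis = (13.1500,16.2645)
T_A = V + ((C−V)·d_A)·d_A = V + 3.9397·d_A = (12.7102,18.4816)
T_B = V + ((C−V)·d_B)·d_B = V + 3.9397·d_B = (15.2859,15.5251)
sweep = 180° − θ = 120.3130°

center=(13.1500,16.2645) T_A=(12.7102,18.4816) T_B=(15.2859,15.5251) sweep=120.3130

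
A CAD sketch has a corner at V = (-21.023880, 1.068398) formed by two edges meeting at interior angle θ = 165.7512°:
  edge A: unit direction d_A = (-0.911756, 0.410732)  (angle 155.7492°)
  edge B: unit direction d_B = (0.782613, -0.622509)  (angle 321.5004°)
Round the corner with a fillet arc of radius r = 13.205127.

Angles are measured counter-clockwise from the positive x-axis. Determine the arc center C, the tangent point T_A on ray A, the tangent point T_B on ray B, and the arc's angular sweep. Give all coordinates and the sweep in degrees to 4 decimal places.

center=(-27.9525,-10.2935) T_A=(-22.5287,1.7463) T_B=(-19.7322,0.0409) sweep=14.2488

bisector direction at 238.6248° = (-0.520640,-0.853776)
center distance |VC| = r/sin(θ/2) = 13.205127/sin(82.8756°) = 13.307874
C = V + |VC|·bis = (-27.9525,-10.2935)
T_A = V + ((C−V)·d_A)·d_A = V + 1.6505·d_A = (-22.5287,1.7463)
T_B = V + ((C−V)·d_B)·d_B = V + 1.6505·d_B = (-19.7322,0.0409)
sweep = 180° − θ = 14.2488°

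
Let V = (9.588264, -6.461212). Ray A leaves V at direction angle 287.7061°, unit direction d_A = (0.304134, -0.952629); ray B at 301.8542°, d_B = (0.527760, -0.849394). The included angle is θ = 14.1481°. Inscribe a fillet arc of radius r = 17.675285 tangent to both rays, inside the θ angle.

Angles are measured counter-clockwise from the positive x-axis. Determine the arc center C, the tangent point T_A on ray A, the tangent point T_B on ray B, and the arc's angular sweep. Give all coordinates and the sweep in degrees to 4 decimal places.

bisector direction at 294.7801° = (0.419138,-0.907923)
center distance |VC| = r/sin(θ/2) = 17.675285/sin(7.0740°) = 143.524113
C = V + |VC|·bis = (69.7446,-136.7700)
T_A = V + ((C−V)·d_A)·d_A = V + 142.4316·d_A = (52.9066,-142.1457)
T_B = V + ((C−V)·d_B)·d_B = V + 142.4316·d_B = (84.7579,-127.4417)
sweep = 180° − θ = 165.8519°

center=(69.7446,-136.7700) T_A=(52.9066,-142.1457) T_B=(84.7579,-127.4417) sweep=165.8519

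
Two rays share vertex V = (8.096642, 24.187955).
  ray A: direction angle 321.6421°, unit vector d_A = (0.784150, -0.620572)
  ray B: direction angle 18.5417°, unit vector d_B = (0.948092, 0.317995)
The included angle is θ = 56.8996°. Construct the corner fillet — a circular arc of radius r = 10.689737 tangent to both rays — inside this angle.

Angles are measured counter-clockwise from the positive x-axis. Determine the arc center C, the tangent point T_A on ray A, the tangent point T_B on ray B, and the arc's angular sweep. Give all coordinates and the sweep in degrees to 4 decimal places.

bisector direction at 350.0919° = (0.985085,-0.172068)
center distance |VC| = r/sin(θ/2) = 10.689737/sin(28.4498°) = 22.439112
C = V + |VC|·bis = (30.2011,20.3269)
T_A = V + ((C−V)·d_A)·d_A = V + 19.7292·d_A = (23.5673,11.9445)
T_B = V + ((C−V)·d_B)·d_B = V + 19.7292·d_B = (26.8018,30.4618)
sweep = 180° − θ = 123.1004°

center=(30.2011,20.3269) T_A=(23.5673,11.9445) T_B=(26.8018,30.4618) sweep=123.1004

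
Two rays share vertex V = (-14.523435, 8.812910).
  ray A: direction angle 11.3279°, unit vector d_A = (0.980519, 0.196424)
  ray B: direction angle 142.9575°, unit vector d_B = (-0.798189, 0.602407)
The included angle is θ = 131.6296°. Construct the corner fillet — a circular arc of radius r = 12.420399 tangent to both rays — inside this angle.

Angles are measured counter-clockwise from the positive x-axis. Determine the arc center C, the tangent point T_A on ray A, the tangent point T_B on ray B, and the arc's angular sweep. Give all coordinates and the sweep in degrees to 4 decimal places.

bisector direction at 77.1427° = (0.222524,0.974927)
center distance |VC| = r/sin(θ/2) = 12.420399/sin(65.8148°) = 13.615485
C = V + |VC|·bis = (-11.4937,22.0870)
T_A = V + ((C−V)·d_A)·d_A = V + 5.5781·d_A = (-9.0540,9.9086)
T_B = V + ((C−V)·d_B)·d_B = V + 5.5781·d_B = (-18.9758,12.1732)
sweep = 180° − θ = 48.3704°

center=(-11.4937,22.0870) T_A=(-9.0540,9.9086) T_B=(-18.9758,12.1732) sweep=48.3704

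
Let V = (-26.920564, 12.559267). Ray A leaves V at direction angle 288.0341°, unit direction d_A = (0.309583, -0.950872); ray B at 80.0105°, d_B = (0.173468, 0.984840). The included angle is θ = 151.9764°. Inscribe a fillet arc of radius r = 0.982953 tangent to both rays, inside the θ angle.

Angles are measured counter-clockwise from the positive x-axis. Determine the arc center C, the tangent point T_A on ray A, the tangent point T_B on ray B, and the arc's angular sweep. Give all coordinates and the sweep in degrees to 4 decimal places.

bisector direction at 4.0223° = (0.997537,0.070145)
center distance |VC| = r/sin(θ/2) = 0.982953/sin(75.9882°) = 1.013097
C = V + |VC|·bis = (-25.9100,12.6303)
T_A = V + ((C−V)·d_A)·d_A = V + 0.2453·d_A = (-26.8446,12.3260)
T_B = V + ((C−V)·d_B)·d_B = V + 0.2453·d_B = (-26.8780,12.8008)
sweep = 180° − θ = 28.0236°

center=(-25.9100,12.6303) T_A=(-26.8446,12.3260) T_B=(-26.8780,12.8008) sweep=28.0236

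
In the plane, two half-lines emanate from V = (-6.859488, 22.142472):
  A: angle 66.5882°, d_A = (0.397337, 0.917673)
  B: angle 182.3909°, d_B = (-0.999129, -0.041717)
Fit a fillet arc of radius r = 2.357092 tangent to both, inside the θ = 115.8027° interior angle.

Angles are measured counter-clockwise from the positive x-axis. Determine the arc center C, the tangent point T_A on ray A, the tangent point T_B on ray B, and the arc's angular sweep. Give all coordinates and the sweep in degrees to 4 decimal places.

bisector direction at 124.4895° = (-0.566256,0.824229)
center distance |VC| = r/sin(θ/2) = 2.357092/sin(57.9014°) = 2.782430
C = V + |VC|·bis = (-8.4351,24.4358)
T_A = V + ((C−V)·d_A)·d_A = V + 1.4785·d_A = (-6.2720,23.4993)
T_B = V + ((C−V)·d_B)·d_B = V + 1.4785·d_B = (-8.3367,22.0808)
sweep = 180° − θ = 64.1973°

center=(-8.4351,24.4358) T_A=(-6.2720,23.4993) T_B=(-8.3367,22.0808) sweep=64.1973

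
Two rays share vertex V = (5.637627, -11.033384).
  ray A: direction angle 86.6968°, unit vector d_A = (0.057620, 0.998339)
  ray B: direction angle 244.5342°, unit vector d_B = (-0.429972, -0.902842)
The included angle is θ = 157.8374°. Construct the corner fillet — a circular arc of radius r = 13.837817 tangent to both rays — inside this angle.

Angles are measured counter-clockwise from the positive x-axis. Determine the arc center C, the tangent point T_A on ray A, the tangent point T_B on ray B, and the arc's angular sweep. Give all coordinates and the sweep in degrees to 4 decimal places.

bisector direction at 165.6155° = (-0.968650,0.248428)
center distance |VC| = r/sin(θ/2) = 13.837817/sin(78.9187°) = 14.100719
C = V + |VC|·bis = (-8.0210,-7.5304)
T_A = V + ((C−V)·d_A)·d_A = V + 2.7102·d_A = (5.7938,-8.3277)
T_B = V + ((C−V)·d_B)·d_B = V + 2.7102·d_B = (4.4723,-13.4803)
sweep = 180° − θ = 22.1626°

center=(-8.0210,-7.5304) T_A=(5.7938,-8.3277) T_B=(4.4723,-13.4803) sweep=22.1626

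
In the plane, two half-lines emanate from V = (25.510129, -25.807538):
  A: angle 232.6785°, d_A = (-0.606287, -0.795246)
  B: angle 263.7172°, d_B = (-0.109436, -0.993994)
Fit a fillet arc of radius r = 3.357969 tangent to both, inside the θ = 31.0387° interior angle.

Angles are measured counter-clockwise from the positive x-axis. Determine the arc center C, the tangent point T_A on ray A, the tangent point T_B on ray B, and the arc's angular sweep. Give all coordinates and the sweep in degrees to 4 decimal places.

bisector direction at 248.1978° = (-0.371403,-0.928472)
center distance |VC| = r/sin(θ/2) = 3.357969/sin(15.5193°) = 12.550162
C = V + |VC|·bis = (20.8490,-37.4600)
T_A = V + ((C−V)·d_A)·d_A = V + 12.0926·d_A = (18.1786,-35.4241)
T_B = V + ((C−V)·d_B)·d_B = V + 12.0926·d_B = (24.1868,-37.8275)
sweep = 180° − θ = 148.9613°

center=(20.8490,-37.4600) T_A=(18.1786,-35.4241) T_B=(24.1868,-37.8275) sweep=148.9613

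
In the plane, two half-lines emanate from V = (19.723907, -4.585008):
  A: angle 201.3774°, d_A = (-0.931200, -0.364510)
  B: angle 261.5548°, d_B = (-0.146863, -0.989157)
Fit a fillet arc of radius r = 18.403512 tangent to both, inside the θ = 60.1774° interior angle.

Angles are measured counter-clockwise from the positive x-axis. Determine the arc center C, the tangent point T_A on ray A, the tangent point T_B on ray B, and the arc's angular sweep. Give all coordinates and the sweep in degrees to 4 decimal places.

bisector direction at 231.4661° = (-0.622978,-0.782240)
center distance |VC| = r/sin(θ/2) = 18.403512/sin(30.0887°) = 36.708637
C = V + |VC|·bis = (-3.1448,-33.3000)
T_A = V + ((C−V)·d_A)·d_A = V + 31.7622·d_A = (-9.8530,-16.1626)
T_B = V + ((C−V)·d_B)·d_B = V + 31.7622·d_B = (15.0592,-36.0028)
sweep = 180° − θ = 119.8226°

center=(-3.1448,-33.3000) T_A=(-9.8530,-16.1626) T_B=(15.0592,-36.0028) sweep=119.8226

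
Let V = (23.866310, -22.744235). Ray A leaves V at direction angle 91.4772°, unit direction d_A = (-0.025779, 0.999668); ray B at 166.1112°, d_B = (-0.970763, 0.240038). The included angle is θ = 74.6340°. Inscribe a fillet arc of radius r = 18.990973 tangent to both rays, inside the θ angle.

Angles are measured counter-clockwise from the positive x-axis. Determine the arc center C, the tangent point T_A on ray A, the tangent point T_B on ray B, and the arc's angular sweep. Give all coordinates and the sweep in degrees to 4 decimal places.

center=(4.2394,1.6718) T_A=(23.2241,2.1614) T_B=(-0.3192,-16.7640) sweep=105.3660

bisector direction at 128.7942° = (-0.626525,0.779401)
center distance |VC| = r/sin(θ/2) = 18.990973/sin(37.3170°) = 31.326639
C = V + |VC|·bis = (4.2394,1.6718)
T_A = V + ((C−V)·d_A)·d_A = V + 24.9139·d_A = (23.2241,2.1614)
T_B = V + ((C−V)·d_B)·d_B = V + 24.9139·d_B = (-0.3192,-16.7640)
sweep = 180° − θ = 105.3660°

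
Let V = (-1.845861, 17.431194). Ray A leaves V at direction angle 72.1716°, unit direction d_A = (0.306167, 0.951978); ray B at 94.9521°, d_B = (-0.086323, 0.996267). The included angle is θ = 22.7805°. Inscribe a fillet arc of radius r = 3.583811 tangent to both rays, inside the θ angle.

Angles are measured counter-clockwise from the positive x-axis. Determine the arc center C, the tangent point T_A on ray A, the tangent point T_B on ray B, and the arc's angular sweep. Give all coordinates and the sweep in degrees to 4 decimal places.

bisector direction at 83.5619° = (0.112131,0.993693)
center distance |VC| = r/sin(θ/2) = 3.583811/sin(11.3902°) = 18.146749
C = V + |VC|·bis = (0.1889,35.4635)
T_A = V + ((C−V)·d_A)·d_A = V + 17.7893·d_A = (3.6007,34.3663)
T_B = V + ((C−V)·d_B)·d_B = V + 17.7893·d_B = (-3.3815,35.1541)
sweep = 180° − θ = 157.2195°

center=(0.1889,35.4635) T_A=(3.6007,34.3663) T_B=(-3.3815,35.1541) sweep=157.2195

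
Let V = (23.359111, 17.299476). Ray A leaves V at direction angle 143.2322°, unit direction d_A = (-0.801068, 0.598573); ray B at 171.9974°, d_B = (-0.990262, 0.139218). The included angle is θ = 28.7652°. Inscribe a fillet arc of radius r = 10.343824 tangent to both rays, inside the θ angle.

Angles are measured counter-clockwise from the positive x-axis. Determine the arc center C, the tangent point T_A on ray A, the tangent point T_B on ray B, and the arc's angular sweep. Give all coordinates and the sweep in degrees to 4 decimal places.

center=(-15.1454,33.1583) T_A=(-8.9539,41.4444) T_B=(-16.5855,22.9152) sweep=151.2348

bisector direction at 157.6148° = (-0.924644,0.380832)
center distance |VC| = r/sin(θ/2) = 10.343824/sin(14.3826°) = 41.642519
C = V + |VC|·bis = (-15.1454,33.1583)
T_A = V + ((C−V)·d_A)·d_A = V + 40.3374·d_A = (-8.9539,41.4444)
T_B = V + ((C−V)·d_B)·d_B = V + 40.3374·d_B = (-16.5855,22.9152)
sweep = 180° − θ = 151.2348°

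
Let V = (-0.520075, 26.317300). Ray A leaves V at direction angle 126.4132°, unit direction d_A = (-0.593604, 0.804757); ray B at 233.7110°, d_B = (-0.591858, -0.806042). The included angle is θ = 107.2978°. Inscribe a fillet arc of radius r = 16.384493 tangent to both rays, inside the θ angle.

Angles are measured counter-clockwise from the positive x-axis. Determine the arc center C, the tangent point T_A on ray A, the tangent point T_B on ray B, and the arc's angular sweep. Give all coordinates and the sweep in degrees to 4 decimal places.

bisector direction at 180.0621° = (-0.999999,-0.001084)
center distance |VC| = r/sin(θ/2) = 16.384493/sin(53.6489°) = 20.343300
C = V + |VC|·bis = (-20.8634,26.2953)
T_A = V + ((C−V)·d_A)·d_A = V + 12.0581·d_A = (-7.6778,36.0212)
T_B = V + ((C−V)·d_B)·d_B = V + 12.0581·d_B = (-7.6568,16.5980)
sweep = 180° − θ = 72.7022°

center=(-20.8634,26.2953) T_A=(-7.6778,36.0212) T_B=(-7.6568,16.5980) sweep=72.7022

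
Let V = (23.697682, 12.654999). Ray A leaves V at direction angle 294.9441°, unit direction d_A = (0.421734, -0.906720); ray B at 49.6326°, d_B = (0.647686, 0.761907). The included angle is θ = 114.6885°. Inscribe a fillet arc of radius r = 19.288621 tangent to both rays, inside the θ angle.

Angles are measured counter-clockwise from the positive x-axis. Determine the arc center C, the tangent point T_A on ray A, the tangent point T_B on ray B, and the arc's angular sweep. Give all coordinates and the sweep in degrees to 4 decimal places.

bisector direction at 352.2884° = (0.990956,-0.134188)
center distance |VC| = r/sin(θ/2) = 19.288621/sin(57.3443°) = 22.910066
C = V + |VC|·bis = (46.4005,9.5808)
T_A = V + ((C−V)·d_A)·d_A = V + 12.3620·d_A = (28.9112,1.4461)
T_B = V + ((C−V)·d_B)·d_B = V + 12.3620·d_B = (31.7044,22.0737)
sweep = 180° − θ = 65.3115°

center=(46.4005,9.5808) T_A=(28.9112,1.4461) T_B=(31.7044,22.0737) sweep=65.3115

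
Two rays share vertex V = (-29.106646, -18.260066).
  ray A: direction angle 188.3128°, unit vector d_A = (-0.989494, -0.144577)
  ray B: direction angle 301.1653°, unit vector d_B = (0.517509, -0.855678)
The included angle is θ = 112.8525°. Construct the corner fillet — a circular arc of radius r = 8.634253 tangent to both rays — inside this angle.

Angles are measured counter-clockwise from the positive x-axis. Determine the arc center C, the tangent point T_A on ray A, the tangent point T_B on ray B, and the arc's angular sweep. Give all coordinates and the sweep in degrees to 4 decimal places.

center=(-33.5290,-27.6322) T_A=(-34.7773,-19.0886) T_B=(-26.1409,-23.1639) sweep=67.1475

bisector direction at 244.7390° = (-0.426742,-0.904374)
center distance |VC| = r/sin(θ/2) = 8.634253/sin(56.4263°) = 10.363076
C = V + |VC|·bis = (-33.5290,-27.6322)
T_A = V + ((C−V)·d_A)·d_A = V + 5.7309·d_A = (-34.7773,-19.0886)
T_B = V + ((C−V)·d_B)·d_B = V + 5.7309·d_B = (-26.1409,-23.1639)
sweep = 180° − θ = 67.1475°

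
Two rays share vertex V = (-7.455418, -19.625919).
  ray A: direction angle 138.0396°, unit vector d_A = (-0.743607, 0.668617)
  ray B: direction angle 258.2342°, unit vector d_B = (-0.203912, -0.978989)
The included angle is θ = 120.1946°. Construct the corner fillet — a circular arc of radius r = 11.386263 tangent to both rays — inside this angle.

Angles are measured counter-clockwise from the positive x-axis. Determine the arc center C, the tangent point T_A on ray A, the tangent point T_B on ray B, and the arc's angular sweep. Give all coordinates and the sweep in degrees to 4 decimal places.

bisector direction at 198.1369° = (-0.950315,-0.311289)
center distance |VC| = r/sin(θ/2) = 11.386263/sin(60.0973°) = 13.134865
C = V + |VC|·bis = (-19.9377,-23.7147)
T_A = V + ((C−V)·d_A)·d_A = V + 6.5481·d_A = (-12.3246,-15.2477)
T_B = V + ((C−V)·d_B)·d_B = V + 6.5481·d_B = (-8.7907,-26.0364)
sweep = 180° − θ = 59.8054°

center=(-19.9377,-23.7147) T_A=(-12.3246,-15.2477) T_B=(-8.7907,-26.0364) sweep=59.8054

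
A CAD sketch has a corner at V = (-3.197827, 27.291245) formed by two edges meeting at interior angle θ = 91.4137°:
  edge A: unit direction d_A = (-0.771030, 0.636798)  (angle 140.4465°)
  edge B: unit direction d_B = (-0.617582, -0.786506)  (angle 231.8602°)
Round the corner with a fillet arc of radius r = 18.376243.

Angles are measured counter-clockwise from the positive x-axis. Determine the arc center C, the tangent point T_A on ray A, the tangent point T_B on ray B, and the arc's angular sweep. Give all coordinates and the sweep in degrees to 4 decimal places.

bisector direction at 186.1533° = (-0.994239,-0.107190)
center distance |VC| = r/sin(θ/2) = 18.376243/sin(45.7069°) = 25.673168
C = V + |VC|·bis = (-28.7231,24.5393)
T_A = V + ((C−V)·d_A)·d_A = V + 17.9283·d_A = (-17.0211,38.7080)
T_B = V + ((C−V)·d_B)·d_B = V + 17.9283·d_B = (-14.2701,13.1905)
sweep = 180° − θ = 88.5863°

center=(-28.7231,24.5393) T_A=(-17.0211,38.7080) T_B=(-14.2701,13.1905) sweep=88.5863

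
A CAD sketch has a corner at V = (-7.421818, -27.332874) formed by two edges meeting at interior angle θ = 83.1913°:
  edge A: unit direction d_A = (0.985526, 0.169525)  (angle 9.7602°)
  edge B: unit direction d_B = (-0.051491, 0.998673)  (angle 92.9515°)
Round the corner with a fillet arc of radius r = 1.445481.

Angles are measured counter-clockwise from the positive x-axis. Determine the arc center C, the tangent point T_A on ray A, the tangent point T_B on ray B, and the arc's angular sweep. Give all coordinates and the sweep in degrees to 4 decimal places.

center=(-6.0621,-25.6323) T_A=(-5.8171,-27.0568) T_B=(-7.5057,-25.7067) sweep=96.8087

bisector direction at 51.3559° = (0.624482,0.781040)
center distance |VC| = r/sin(θ/2) = 1.445481/sin(41.5956°) = 2.177357
C = V + |VC|·bis = (-6.0621,-25.6323)
T_A = V + ((C−V)·d_A)·d_A = V + 1.6283·d_A = (-5.8171,-27.0568)
T_B = V + ((C−V)·d_B)·d_B = V + 1.6283·d_B = (-7.5057,-25.7067)
sweep = 180° − θ = 96.8087°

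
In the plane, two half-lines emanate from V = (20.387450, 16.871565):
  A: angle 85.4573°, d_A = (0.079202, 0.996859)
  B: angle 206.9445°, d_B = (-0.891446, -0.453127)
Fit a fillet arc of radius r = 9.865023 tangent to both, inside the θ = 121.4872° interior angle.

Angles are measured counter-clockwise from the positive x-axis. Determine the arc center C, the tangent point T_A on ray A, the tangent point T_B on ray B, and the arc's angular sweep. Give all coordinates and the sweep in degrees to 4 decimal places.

center=(10.9911,23.1617) T_A=(20.8251,22.3803) T_B=(15.4612,14.3675) sweep=58.5128

bisector direction at 146.2009° = (-0.830993,0.556283)
center distance |VC| = r/sin(θ/2) = 9.865023/sin(60.7436°) = 11.307376
C = V + |VC|·bis = (10.9911,23.1617)
T_A = V + ((C−V)·d_A)·d_A = V + 5.5261·d_A = (20.8251,22.3803)
T_B = V + ((C−V)·d_B)·d_B = V + 5.5261·d_B = (15.4612,14.3675)
sweep = 180° − θ = 58.5128°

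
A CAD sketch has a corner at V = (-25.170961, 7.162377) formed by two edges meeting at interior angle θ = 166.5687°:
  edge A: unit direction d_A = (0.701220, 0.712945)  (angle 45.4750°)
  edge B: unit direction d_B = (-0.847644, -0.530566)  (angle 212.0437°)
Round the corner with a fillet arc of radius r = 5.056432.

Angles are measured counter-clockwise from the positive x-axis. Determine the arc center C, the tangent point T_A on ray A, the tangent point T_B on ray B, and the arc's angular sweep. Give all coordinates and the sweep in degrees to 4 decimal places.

center=(-28.3584,11.1325) T_A=(-24.7535,7.5869) T_B=(-25.6756,6.8465) sweep=13.4313

bisector direction at 128.7594° = (-0.626051,0.779782)
center distance |VC| = r/sin(θ/2) = 5.056432/sin(83.2844°) = 5.091365
C = V + |VC|·bis = (-28.3584,11.1325)
T_A = V + ((C−V)·d_A)·d_A = V + 0.5954·d_A = (-24.7535,7.5869)
T_B = V + ((C−V)·d_B)·d_B = V + 0.5954·d_B = (-25.6756,6.8465)
sweep = 180° − θ = 13.4313°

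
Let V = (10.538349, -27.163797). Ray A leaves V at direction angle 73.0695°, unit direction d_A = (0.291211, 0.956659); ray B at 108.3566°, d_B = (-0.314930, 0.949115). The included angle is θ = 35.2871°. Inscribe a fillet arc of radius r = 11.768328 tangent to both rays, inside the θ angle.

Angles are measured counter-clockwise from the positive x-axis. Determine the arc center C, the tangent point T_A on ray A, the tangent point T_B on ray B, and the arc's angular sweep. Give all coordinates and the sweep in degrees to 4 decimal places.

center=(10.0552,11.6605) T_A=(21.3134,8.2334) T_B=(-1.1143,7.9543) sweep=144.7129

bisector direction at 90.7131° = (-0.012445,0.999923)
center distance |VC| = r/sin(θ/2) = 11.768328/sin(17.6436°) = 38.827281
C = V + |VC|·bis = (10.0552,11.6605)
T_A = V + ((C−V)·d_A)·d_A = V + 37.0009·d_A = (21.3134,8.2334)
T_B = V + ((C−V)·d_B)·d_B = V + 37.0009·d_B = (-1.1143,7.9543)
sweep = 180° − θ = 144.7129°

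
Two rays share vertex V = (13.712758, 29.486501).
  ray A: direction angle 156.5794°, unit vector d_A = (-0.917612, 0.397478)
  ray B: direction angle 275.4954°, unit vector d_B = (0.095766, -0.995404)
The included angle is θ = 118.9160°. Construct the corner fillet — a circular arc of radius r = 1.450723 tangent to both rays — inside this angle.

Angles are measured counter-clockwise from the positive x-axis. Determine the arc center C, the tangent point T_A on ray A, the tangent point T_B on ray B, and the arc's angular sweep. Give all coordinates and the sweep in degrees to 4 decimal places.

center=(12.3507,28.4955) T_A=(12.9273,29.8267) T_B=(13.7947,28.6345) sweep=61.0840

bisector direction at 216.0374° = (-0.808633,-0.588313)
center distance |VC| = r/sin(θ/2) = 1.450723/sin(59.4580°) = 1.684425
C = V + |VC|·bis = (12.3507,28.4955)
T_A = V + ((C−V)·d_A)·d_A = V + 0.8560·d_A = (12.9273,29.8267)
T_B = V + ((C−V)·d_B)·d_B = V + 0.8560·d_B = (13.7947,28.6345)
sweep = 180° − θ = 61.0840°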